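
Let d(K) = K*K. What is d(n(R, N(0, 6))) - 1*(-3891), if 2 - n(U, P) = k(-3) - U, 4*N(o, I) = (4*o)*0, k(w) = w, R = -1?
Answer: 3907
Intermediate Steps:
N(o, I) = 0 (N(o, I) = ((4*o)*0)/4 = (1/4)*0 = 0)
n(U, P) = 5 + U (n(U, P) = 2 - (-3 - U) = 2 + (3 + U) = 5 + U)
d(K) = K**2
d(n(R, N(0, 6))) - 1*(-3891) = (5 - 1)**2 - 1*(-3891) = 4**2 + 3891 = 16 + 3891 = 3907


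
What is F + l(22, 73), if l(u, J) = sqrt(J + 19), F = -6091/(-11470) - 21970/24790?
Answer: -272973/768490 + 2*sqrt(23) ≈ 9.2365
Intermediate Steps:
F = -272973/768490 (F = -6091*(-1/11470) - 21970*1/24790 = 6091/11470 - 2197/2479 = -272973/768490 ≈ -0.35521)
l(u, J) = sqrt(19 + J)
F + l(22, 73) = -272973/768490 + sqrt(19 + 73) = -272973/768490 + sqrt(92) = -272973/768490 + 2*sqrt(23)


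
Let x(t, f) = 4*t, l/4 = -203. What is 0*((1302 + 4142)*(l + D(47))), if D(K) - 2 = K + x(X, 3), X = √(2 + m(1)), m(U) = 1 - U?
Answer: 0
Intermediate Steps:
l = -812 (l = 4*(-203) = -812)
X = √2 (X = √(2 + (1 - 1*1)) = √(2 + (1 - 1)) = √(2 + 0) = √2 ≈ 1.4142)
D(K) = 2 + K + 4*√2 (D(K) = 2 + (K + 4*√2) = 2 + K + 4*√2)
0*((1302 + 4142)*(l + D(47))) = 0*((1302 + 4142)*(-812 + (2 + 47 + 4*√2))) = 0*(5444*(-812 + (49 + 4*√2))) = 0*(5444*(-763 + 4*√2)) = 0*(-4153772 + 21776*√2) = 0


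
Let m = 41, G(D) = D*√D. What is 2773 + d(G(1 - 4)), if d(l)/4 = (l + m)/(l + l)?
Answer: 2775 + 82*I*√3/9 ≈ 2775.0 + 15.781*I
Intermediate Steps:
G(D) = D^(3/2)
d(l) = 2*(41 + l)/l (d(l) = 4*((l + 41)/(l + l)) = 4*((41 + l)/((2*l))) = 4*((41 + l)*(1/(2*l))) = 4*((41 + l)/(2*l)) = 2*(41 + l)/l)
2773 + d(G(1 - 4)) = 2773 + (2 + 82/((1 - 4)^(3/2))) = 2773 + (2 + 82/((-3)^(3/2))) = 2773 + (2 + 82/((-3*I*√3))) = 2773 + (2 + 82*(I*√3/9)) = 2773 + (2 + 82*I*√3/9) = 2775 + 82*I*√3/9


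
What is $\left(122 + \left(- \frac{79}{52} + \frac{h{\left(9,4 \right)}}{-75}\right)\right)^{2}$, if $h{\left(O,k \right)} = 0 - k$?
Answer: $\frac{220978026889}{15210000} \approx 14528.0$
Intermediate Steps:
$h{\left(O,k \right)} = - k$
$\left(122 + \left(- \frac{79}{52} + \frac{h{\left(9,4 \right)}}{-75}\right)\right)^{2} = \left(122 - \left(\frac{79}{52} - \frac{\left(-1\right) 4}{-75}\right)\right)^{2} = \left(122 - \frac{5717}{3900}\right)^{2} = \left(\frac{470083}{3900}\right)^{2} = \frac{220978026889}{15210000}$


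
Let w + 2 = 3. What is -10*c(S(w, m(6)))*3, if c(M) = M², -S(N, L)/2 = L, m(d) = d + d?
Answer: -17280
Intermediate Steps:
w = 1 (w = -2 + 3 = 1)
m(d) = 2*d
S(N, L) = -2*L
-10*c(S(w, m(6)))*3 = -10*(-4*6)²*3 = -10*(-2*12)²*3 = -10*(-24)²*3 = -10*576*3 = -5760*3 = -17280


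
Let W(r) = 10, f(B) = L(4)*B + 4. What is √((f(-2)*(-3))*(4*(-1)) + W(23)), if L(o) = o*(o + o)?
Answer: I*√710 ≈ 26.646*I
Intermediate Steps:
L(o) = 2*o² (L(o) = o*(2*o) = 2*o²)
f(B) = 4 + 32*B (f(B) = (2*4²)*B + 4 = (2*16)*B + 4 = 32*B + 4 = 4 + 32*B)
√((f(-2)*(-3))*(4*(-1)) + W(23)) = √(((4 + 32*(-2))*(-3))*(4*(-1)) + 10) = √(((4 - 64)*(-3))*(-4) + 10) = √(-60*(-3)*(-4) + 10) = √(180*(-4) + 10) = √(-720 + 10) = √(-710) = I*√710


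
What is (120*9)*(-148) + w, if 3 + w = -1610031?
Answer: -1769874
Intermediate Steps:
w = -1610034 (w = -3 - 1610031 = -1610034)
(120*9)*(-148) + w = (120*9)*(-148) - 1610034 = 1080*(-148) - 1610034 = -159840 - 1610034 = -1769874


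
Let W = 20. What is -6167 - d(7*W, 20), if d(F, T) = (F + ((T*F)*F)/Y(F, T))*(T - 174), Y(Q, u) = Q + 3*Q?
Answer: 123193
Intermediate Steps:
Y(Q, u) = 4*Q
d(F, T) = (-174 + T)*(F + F*T/4) (d(F, T) = (F + ((T*F)*F)/((4*F)))*(T - 174) = (F + ((F*T)*F)*(1/(4*F)))*(-174 + T) = (F + (T*F**2)*(1/(4*F)))*(-174 + T) = (F + F*T/4)*(-174 + T) = (-174 + T)*(F + F*T/4))
-6167 - d(7*W, 20) = -6167 - 7*20*(-696 + 20**2 - 170*20)/4 = -6167 - 140*(-696 + 400 - 3400)/4 = -6167 - 140*(-3696)/4 = -6167 - 1*(-129360) = -6167 + 129360 = 123193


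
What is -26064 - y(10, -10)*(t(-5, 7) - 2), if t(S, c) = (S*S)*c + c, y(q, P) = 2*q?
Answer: -29664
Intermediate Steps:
t(S, c) = c + c*S² (t(S, c) = S²*c + c = c*S² + c = c + c*S²)
-26064 - y(10, -10)*(t(-5, 7) - 2) = -26064 - 2*10*(7*(1 + (-5)²) - 2) = -26064 - 20*(7*(1 + 25) - 2) = -26064 - 20*(7*26 - 2) = -26064 - 20*(182 - 2) = -26064 - 20*180 = -26064 - 1*3600 = -26064 - 3600 = -29664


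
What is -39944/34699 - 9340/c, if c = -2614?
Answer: 109837522/45351593 ≈ 2.4219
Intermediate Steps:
-39944/34699 - 9340/c = -39944/34699 - 9340/(-2614) = -39944*1/34699 - 9340*(-1/2614) = -39944/34699 + 4670/1307 = 109837522/45351593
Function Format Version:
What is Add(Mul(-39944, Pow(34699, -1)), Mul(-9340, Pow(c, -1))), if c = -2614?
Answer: Rational(109837522, 45351593) ≈ 2.4219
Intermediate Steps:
Add(Mul(-39944, Pow(34699, -1)), Mul(-9340, Pow(c, -1))) = Add(Mul(-39944, Pow(34699, -1)), Mul(-9340, Pow(-2614, -1))) = Add(Mul(-39944, Rational(1, 34699)), Mul(-9340, Rational(-1, 2614))) = Add(Rational(-39944, 34699), Rational(4670, 1307)) = Rational(109837522, 45351593)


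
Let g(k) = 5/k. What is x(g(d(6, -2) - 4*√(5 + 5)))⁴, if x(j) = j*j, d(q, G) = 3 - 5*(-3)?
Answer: 594064312890625/2044140858654976 + 11741206640625*√10/127758803665936 ≈ 0.58124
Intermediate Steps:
d(q, G) = 18 (d(q, G) = 3 + 15 = 18)
x(j) = j²
x(g(d(6, -2) - 4*√(5 + 5)))⁴ = ((5/(18 - 4*√(5 + 5)))²)⁴ = ((5/(18 - 4*√10))²)⁴ = (25/(18 - 4*√10)²)⁴ = 390625/(18 - 4*√10)⁸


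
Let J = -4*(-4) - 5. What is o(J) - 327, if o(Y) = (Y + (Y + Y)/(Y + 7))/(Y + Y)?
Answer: -2938/9 ≈ -326.44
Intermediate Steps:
J = 11 (J = 16 - 5 = 11)
o(Y) = (Y + 2*Y/(7 + Y))/(2*Y) (o(Y) = (Y + (2*Y)/(7 + Y))/((2*Y)) = (Y + 2*Y/(7 + Y))*(1/(2*Y)) = (Y + 2*Y/(7 + Y))/(2*Y))
o(J) - 327 = (9 + 11)/(2*(7 + 11)) - 327 = (½)*20/18 - 327 = (½)*(1/18)*20 - 327 = 5/9 - 327 = -2938/9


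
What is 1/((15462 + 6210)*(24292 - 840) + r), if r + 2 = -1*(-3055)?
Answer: 1/508254797 ≈ 1.9675e-9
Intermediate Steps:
r = 3053 (r = -2 - 1*(-3055) = -2 + 3055 = 3053)
1/((15462 + 6210)*(24292 - 840) + r) = 1/((15462 + 6210)*(24292 - 840) + 3053) = 1/(21672*23452 + 3053) = 1/(508251744 + 3053) = 1/508254797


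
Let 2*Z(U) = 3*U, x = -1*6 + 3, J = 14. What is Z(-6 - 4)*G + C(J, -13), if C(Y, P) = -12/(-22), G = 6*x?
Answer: 2976/11 ≈ 270.55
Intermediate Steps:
x = -3 (x = -6 + 3 = -3)
Z(U) = 3*U/2 (Z(U) = (3*U)/2 = 3*U/2)
G = -18 (G = 6*(-3) = -18)
C(Y, P) = 6/11 (C(Y, P) = -12*(-1/22) = 6/11)
Z(-6 - 4)*G + C(J, -13) = (3*(-6 - 4)/2)*(-18) + 6/11 = ((3/2)*(-10))*(-18) + 6/11 = -15*(-18) + 6/11 = 270 + 6/11 = 2976/11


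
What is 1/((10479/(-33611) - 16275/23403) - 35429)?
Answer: -9041359/320335414437 ≈ -2.8225e-5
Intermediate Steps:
1/((10479/(-33611) - 16275/23403) - 35429) = 1/((10479*(-1/33611) - 16275*1/23403) - 35429) = 1/((-10479/33611 - 5425/7801) - 35429) = 1/(-9106426/9041359 - 35429) = 1/(-320335414437/9041359) = -9041359/320335414437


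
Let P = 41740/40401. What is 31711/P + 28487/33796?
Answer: 2706196310921/88165315 ≈ 30695.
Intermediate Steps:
P = 41740/40401 (P = 41740*(1/40401) = 41740/40401 ≈ 1.0331)
31711/P + 28487/33796 = 31711/(41740/40401) + 28487/33796 = 31711*(40401/41740) + 28487*(1/33796) = 1281156111/41740 + 28487/33796 = 2706196310921/88165315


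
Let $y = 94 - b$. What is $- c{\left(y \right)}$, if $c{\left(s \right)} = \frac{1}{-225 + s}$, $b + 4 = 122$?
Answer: $\frac{1}{249} \approx 0.0040161$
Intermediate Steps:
$b = 118$ ($b = -4 + 122 = 118$)
$y = -24$ ($y = 94 - 118 = -24$)
$- c{\left(y \right)} = - \frac{1}{-225 - 24} = - \frac{1}{-249} = \left(-1\right) \left(- \frac{1}{249}\right) = \frac{1}{249}$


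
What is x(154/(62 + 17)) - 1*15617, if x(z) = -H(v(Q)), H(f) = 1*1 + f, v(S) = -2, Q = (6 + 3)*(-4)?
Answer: -15616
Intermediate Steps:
Q = -36 (Q = 9*(-4) = -36)
H(f) = 1 + f
x(z) = 1 (x(z) = -(1 - 2) = -1*(-1) = 1)
x(154/(62 + 17)) - 1*15617 = 1 - 1*15617 = 1 - 15617 = -15616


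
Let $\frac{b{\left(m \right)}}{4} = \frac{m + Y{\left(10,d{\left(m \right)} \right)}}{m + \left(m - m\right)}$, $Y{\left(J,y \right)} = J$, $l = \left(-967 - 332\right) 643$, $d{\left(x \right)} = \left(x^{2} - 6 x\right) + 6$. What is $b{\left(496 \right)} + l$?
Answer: $- \frac{51785681}{62} \approx -8.3525 \cdot 10^{5}$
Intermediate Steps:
$d{\left(x \right)} = 6 + x^{2} - 6 x$
$l = -835257$ ($l = \left(-1299\right) 643 = -835257$)
$b{\left(m \right)} = \frac{4 \left(10 + m\right)}{m}$ ($b{\left(m \right)} = 4 \frac{m + 10}{m + \left(m - m\right)} = 4 \frac{10 + m}{m + 0} = 4 \frac{10 + m}{m} = \frac{4 \left(10 + m\right)}{m}$)
$b{\left(496 \right)} + l = \left(4 + \frac{40}{496}\right) - 835257 = \left(4 + 40 \cdot \frac{1}{496}\right) - 835257 = \left(4 + \frac{5}{62}\right) - 835257 = \frac{253}{62} - 835257 = - \frac{51785681}{62}$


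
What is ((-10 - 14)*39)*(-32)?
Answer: 29952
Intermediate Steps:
((-10 - 14)*39)*(-32) = -24*39*(-32) = -936*(-32) = 29952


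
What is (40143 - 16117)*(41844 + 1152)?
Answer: 1033021896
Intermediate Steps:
(40143 - 16117)*(41844 + 1152) = 24026*42996 = 1033021896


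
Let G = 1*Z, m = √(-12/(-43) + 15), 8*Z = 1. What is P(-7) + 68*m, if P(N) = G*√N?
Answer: 204*√3139/43 + I*√7/8 ≈ 265.8 + 0.33072*I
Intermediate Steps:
Z = ⅛ (Z = (⅛)*1 = ⅛ ≈ 0.12500)
m = 3*√3139/43 (m = √(-12*(-1/43) + 15) = √(12/43 + 15) = √(657/43) = 3*√3139/43 ≈ 3.9088)
G = ⅛ (G = 1*(⅛) = ⅛ ≈ 0.12500)
P(N) = √N/8
P(-7) + 68*m = √(-7)/8 + 68*(3*√3139/43) = (I*√7)/8 + 204*√3139/43 = I*√7/8 + 204*√3139/43 = 204*√3139/43 + I*√7/8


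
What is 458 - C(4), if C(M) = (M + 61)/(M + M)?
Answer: 3599/8 ≈ 449.88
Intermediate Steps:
C(M) = (61 + M)/(2*M) (C(M) = (61 + M)/((2*M)) = (61 + M)*(1/(2*M)) = (61 + M)/(2*M))
458 - C(4) = 458 - (61 + 4)/(2*4) = 458 - 65/(2*4) = 458 - 1*65/8 = 458 - 65/8 = 3599/8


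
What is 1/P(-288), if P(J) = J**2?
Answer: 1/82944 ≈ 1.2056e-5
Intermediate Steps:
1/P(-288) = 1/((-288)**2) = 1/82944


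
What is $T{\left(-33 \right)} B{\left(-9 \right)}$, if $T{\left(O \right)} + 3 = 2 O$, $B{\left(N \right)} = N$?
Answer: $621$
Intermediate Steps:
$T{\left(O \right)} = -3 + 2 O$
$T{\left(-33 \right)} B{\left(-9 \right)} = \left(-3 + 2 \left(-33\right)\right) \left(-9\right) = \left(-3 - 66\right) \left(-9\right) = \left(-69\right) \left(-9\right) = 621$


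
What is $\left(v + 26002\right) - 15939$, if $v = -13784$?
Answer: $-3721$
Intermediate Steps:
$\left(v + 26002\right) - 15939 = \left(-13784 + 26002\right) - 15939 = 12218 - 15939 = -3721$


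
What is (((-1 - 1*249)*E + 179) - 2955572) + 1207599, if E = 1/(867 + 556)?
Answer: -2487111112/1423 ≈ -1.7478e+6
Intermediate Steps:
E = 1/1423 ≈ 0.00070274
(((-1 - 1*249)*E + 179) - 2955572) + 1207599 = (((-1 - 1*249)*(1/1423) + 179) - 2955572) + 1207599 = (((-1 - 249)*(1/1423) + 179) - 2955572) + 1207599 = ((-250*1/1423 + 179) - 2955572) + 1207599 = ((-250/1423 + 179) - 2955572) + 1207599 = (254467/1423 - 2955572) + 1207599 = -4205524489/1423 + 1207599 = -2487111112/1423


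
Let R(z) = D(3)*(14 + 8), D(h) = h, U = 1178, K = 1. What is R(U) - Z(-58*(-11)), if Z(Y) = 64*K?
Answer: 2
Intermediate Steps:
R(z) = 66 (R(z) = 3*(14 + 8) = 3*22 = 66)
Z(Y) = 64 (Z(Y) = 64*1 = 64)
R(U) - Z(-58*(-11)) = 66 - 1*64 = 66 - 64 = 2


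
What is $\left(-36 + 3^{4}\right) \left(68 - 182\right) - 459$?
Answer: $-5589$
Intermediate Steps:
$\left(-36 + 3^{4}\right) \left(68 - 182\right) - 459 = \left(-36 + 81\right) \left(-114\right) - 459 = 45 \left(-114\right) - 459 = -5130 - 459 = -5589$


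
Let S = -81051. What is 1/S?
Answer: -1/81051 ≈ -1.2338e-5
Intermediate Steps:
1/S = 1/(-81051) = -1/81051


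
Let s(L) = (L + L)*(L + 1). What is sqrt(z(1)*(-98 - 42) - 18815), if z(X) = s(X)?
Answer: 25*I*sqrt(31) ≈ 139.19*I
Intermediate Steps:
s(L) = 2*L*(1 + L) (s(L) = (2*L)*(1 + L) = 2*L*(1 + L))
z(X) = 2*X*(1 + X)
sqrt(z(1)*(-98 - 42) - 18815) = sqrt((2*1*(1 + 1))*(-98 - 42) - 18815) = sqrt((2*1*2)*(-140) - 18815) = sqrt(4*(-140) - 18815) = sqrt(-560 - 18815) = sqrt(-19375) = 25*I*sqrt(31)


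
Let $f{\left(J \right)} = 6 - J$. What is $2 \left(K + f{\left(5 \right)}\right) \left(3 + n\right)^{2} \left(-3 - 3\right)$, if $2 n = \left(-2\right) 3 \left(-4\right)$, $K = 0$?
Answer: $-2700$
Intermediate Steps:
$n = 12$ ($n = \frac{\left(-2\right) 3 \left(-4\right)}{2} = \frac{\left(-6\right) \left(-4\right)}{2} = \frac{1}{2} \cdot 24 = 12$)
$2 \left(K + f{\left(5 \right)}\right) \left(3 + n\right)^{2} \left(-3 - 3\right) = 2 \left(0 + \left(6 - 5\right)\right) \left(3 + 12\right)^{2} \left(-3 - 3\right) = 2 \left(0 + \left(6 - 5\right)\right) 15^{2} \left(-6\right) = 2 \left(0 + 1\right) 225 \left(-6\right) = 2 \cdot 1 \cdot 225 \left(-6\right) = 2 \cdot 225 \left(-6\right) = 450 \left(-6\right) = -2700$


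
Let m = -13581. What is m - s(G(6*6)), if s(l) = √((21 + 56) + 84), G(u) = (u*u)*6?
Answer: -13581 - √161 ≈ -13594.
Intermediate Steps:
G(u) = 6*u² (G(u) = u²*6 = 6*u²)
s(l) = √161 (s(l) = √(77 + 84) = √161)
m - s(G(6*6)) = -13581 - √161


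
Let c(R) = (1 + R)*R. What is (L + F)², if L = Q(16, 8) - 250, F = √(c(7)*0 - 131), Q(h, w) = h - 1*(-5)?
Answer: (-229 + I*√131)² ≈ 52310.0 - 5242.0*I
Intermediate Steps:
Q(h, w) = 5 + h (Q(h, w) = h + 5 = 5 + h)
c(R) = R*(1 + R)
F = I*√131 (F = √((7*(1 + 7))*0 - 131) = √((7*8)*0 - 131) = √(56*0 - 131) = √(0 - 131) = √(-131) = I*√131 ≈ 11.446*I)
L = -229 (L = (5 + 16) - 250 = 21 - 250 = -229)
(L + F)² = (-229 + I*√131)²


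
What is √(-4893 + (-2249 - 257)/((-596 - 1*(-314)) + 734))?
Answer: I*√250198046/226 ≈ 69.99*I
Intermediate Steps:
√(-4893 + (-2249 - 257)/((-596 - 1*(-314)) + 734)) = √(-4893 - 2506/((-596 + 314) + 734)) = √(-4893 - 2506/(-282 + 734)) = √(-4893 - 2506/452) = √(-4893 - 2506*1/452) = √(-4893 - 1253/226) = √(-1107071/226) = I*√250198046/226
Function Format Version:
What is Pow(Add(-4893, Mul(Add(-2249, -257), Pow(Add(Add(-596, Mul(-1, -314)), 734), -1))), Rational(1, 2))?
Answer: Mul(Rational(1, 226), I, Pow(250198046, Rational(1, 2))) ≈ Mul(69.990, I)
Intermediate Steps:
Pow(Add(-4893, Mul(Add(-2249, -257), Pow(Add(Add(-596, Mul(-1, -314)), 734), -1))), Rational(1, 2)) = Pow(Add(-4893, Mul(-2506, Pow(Add(Add(-596, 314), 734), -1))), Rational(1, 2)) = Pow(Add(-4893, Mul(-2506, Pow(Add(-282, 734), -1))), Rational(1, 2)) = Pow(Add(-4893, Mul(-2506, Pow(452, -1))), Rational(1, 2)) = Pow(Add(-4893, Mul(-2506, Rational(1, 452))), Rational(1, 2)) = Pow(Add(-4893, Rational(-1253, 226)), Rational(1, 2)) = Pow(Rational(-1107071, 226), Rational(1, 2)) = Mul(Rational(1, 226), I, Pow(250198046, Rational(1, 2)))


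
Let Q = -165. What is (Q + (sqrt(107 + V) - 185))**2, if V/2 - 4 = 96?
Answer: (350 - sqrt(307))**2 ≈ 1.1054e+5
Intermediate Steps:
V = 200 (V = 8 + 2*96 = 8 + 192 = 200)
(Q + (sqrt(107 + V) - 185))**2 = (-165 + (sqrt(107 + 200) - 185))**2 = (-165 + (sqrt(307) - 185))**2 = (-165 + (-185 + sqrt(307)))**2 = (-350 + sqrt(307))**2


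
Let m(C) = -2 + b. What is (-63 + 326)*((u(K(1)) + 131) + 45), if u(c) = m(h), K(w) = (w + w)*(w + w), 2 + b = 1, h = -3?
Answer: 45499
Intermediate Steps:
b = -1 (b = -2 + 1 = -1)
K(w) = 4*w**2 (K(w) = (2*w)*(2*w) = 4*w**2)
m(C) = -3 (m(C) = -2 - 1 = -3)
u(c) = -3
(-63 + 326)*((u(K(1)) + 131) + 45) = (-63 + 326)*((-3 + 131) + 45) = 263*(128 + 45) = 263*173 = 45499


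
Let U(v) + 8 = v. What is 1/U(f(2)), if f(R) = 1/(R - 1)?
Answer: -⅐ ≈ -0.14286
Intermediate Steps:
f(R) = 1/(-1 + R)
U(v) = -8 + v
1/U(f(2)) = 1/(-8 + 1/(-1 + 2)) = 1/(-8 + 1/1) = 1/(-8 + 1) = 1/(-7) = -⅐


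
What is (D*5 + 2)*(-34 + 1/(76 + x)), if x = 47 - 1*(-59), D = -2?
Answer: 24748/91 ≈ 271.96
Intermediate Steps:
x = 106 (x = 47 + 59 = 106)
(D*5 + 2)*(-34 + 1/(76 + x)) = (-2*5 + 2)*(-34 + 1/(76 + 106)) = (-10 + 2)*(-34 + 1/182) = -8*(-34 + 1/182) = -8*(-6187/182) = 24748/91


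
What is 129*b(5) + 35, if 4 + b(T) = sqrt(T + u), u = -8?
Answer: -481 + 129*I*sqrt(3) ≈ -481.0 + 223.43*I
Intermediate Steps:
b(T) = -4 + sqrt(-8 + T) (b(T) = -4 + sqrt(T - 8) = -4 + sqrt(-8 + T))
129*b(5) + 35 = 129*(-4 + sqrt(-8 + 5)) + 35 = 129*(-4 + sqrt(-3)) + 35 = 129*(-4 + I*sqrt(3)) + 35 = (-516 + 129*I*sqrt(3)) + 35 = -481 + 129*I*sqrt(3)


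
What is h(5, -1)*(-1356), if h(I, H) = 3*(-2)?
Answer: 8136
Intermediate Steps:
h(I, H) = -6
h(5, -1)*(-1356) = -6*(-1356) = 8136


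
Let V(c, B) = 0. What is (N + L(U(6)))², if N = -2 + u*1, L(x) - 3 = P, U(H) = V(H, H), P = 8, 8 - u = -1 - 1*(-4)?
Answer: 196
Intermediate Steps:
u = 5 (u = 8 - (-1 - 1*(-4)) = 8 - (-1 + 4) = 8 - 1*3 = 8 - 3 = 5)
U(H) = 0
L(x) = 11 (L(x) = 3 + 8 = 11)
N = 3 (N = -2 + 5*1 = -2 + 5 = 3)
(N + L(U(6)))² = (3 + 11)² = 14² = 196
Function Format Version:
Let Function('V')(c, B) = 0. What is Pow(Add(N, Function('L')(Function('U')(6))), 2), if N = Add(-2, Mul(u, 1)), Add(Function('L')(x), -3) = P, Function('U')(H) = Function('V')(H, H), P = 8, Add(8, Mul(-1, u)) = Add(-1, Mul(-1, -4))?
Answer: 196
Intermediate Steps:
u = 5 (u = Add(8, Mul(-1, Add(-1, Mul(-1, -4)))) = Add(8, Mul(-1, Add(-1, 4))) = Add(8, Mul(-1, 3)) = Add(8, -3) = 5)
Function('U')(H) = 0
Function('L')(x) = 11 (Function('L')(x) = Add(3, 8) = 11)
N = 3 (N = Add(-2, Mul(5, 1)) = Add(-2, 5) = 3)
Pow(Add(N, Function('L')(Function('U')(6))), 2) = Pow(Add(3, 11), 2) = Pow(14, 2) = 196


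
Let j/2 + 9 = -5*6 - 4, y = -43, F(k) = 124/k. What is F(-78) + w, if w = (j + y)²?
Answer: 648937/39 ≈ 16639.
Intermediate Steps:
j = -86 (j = -18 + 2*(-5*6 - 4) = -18 + 2*(-30 - 4) = -18 + 2*(-34) = -18 - 68 = -86)
w = 16641 (w = (-86 - 43)² = (-129)² = 16641)
F(-78) + w = 124/(-78) + 16641 = 124*(-1/78) + 16641 = -62/39 + 16641 = 648937/39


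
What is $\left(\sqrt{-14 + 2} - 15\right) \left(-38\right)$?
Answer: $570 - 76 i \sqrt{3} \approx 570.0 - 131.64 i$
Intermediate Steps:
$\left(\sqrt{-14 + 2} - 15\right) \left(-38\right) = \left(\sqrt{-12} - 15\right) \left(-38\right) = \left(2 i \sqrt{3} - 15\right) \left(-38\right) = \left(-15 + 2 i \sqrt{3}\right) \left(-38\right) = 570 - 76 i \sqrt{3}$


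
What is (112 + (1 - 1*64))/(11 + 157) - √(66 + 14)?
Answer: 7/24 - 4*√5 ≈ -8.6526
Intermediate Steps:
(112 + (1 - 1*64))/(11 + 157) - √(66 + 14) = (112 + (1 - 64))/168 - √80 = (112 - 63)*(1/168) - 4*√5 = 49*(1/168) - 4*√5 = 7/24 - 4*√5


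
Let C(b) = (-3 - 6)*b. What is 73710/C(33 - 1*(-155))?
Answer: -4095/94 ≈ -43.564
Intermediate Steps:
C(b) = -9*b
73710/C(33 - 1*(-155)) = 73710/((-9*(33 - 1*(-155)))) = 73710/((-9*(33 + 155))) = 73710/((-9*188)) = 73710/(-1692) = 73710*(-1/1692) = -4095/94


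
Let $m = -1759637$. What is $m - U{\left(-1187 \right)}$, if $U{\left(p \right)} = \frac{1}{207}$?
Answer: $- \frac{364244860}{207} \approx -1.7596 \cdot 10^{6}$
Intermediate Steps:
$U{\left(p \right)} = \frac{1}{207}$
$m - U{\left(-1187 \right)} = -1759637 - \frac{1}{207} = - \frac{364244860}{207}$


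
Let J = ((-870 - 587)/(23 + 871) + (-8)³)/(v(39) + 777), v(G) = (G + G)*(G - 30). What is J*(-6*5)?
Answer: 2295925/220371 ≈ 10.418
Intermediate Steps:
v(G) = 2*G*(-30 + G) (v(G) = (2*G)*(-30 + G) = 2*G*(-30 + G))
J = -459185/1322226 (J = ((-870 - 587)/(23 + 871) + (-8)³)/(2*39*(-30 + 39) + 777) = (-1457/894 - 512)/(2*39*9 + 777) = (-1457*1/894 - 512)/(702 + 777) = (-1457/894 - 512)/1479 = -459185/894*1/1479 = -459185/1322226 ≈ -0.34728)
J*(-6*5) = -(-459185)*5/220371 = -459185/1322226*(-30) = 2295925/220371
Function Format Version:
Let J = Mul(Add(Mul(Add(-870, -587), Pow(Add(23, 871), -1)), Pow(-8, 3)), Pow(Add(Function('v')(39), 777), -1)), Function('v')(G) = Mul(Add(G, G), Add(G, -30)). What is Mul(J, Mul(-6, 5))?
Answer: Rational(2295925, 220371) ≈ 10.418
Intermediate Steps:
Function('v')(G) = Mul(2, G, Add(-30, G)) (Function('v')(G) = Mul(Mul(2, G), Add(-30, G)) = Mul(2, G, Add(-30, G)))
J = Rational(-459185, 1322226) (J = Mul(Add(Mul(Add(-870, -587), Pow(Add(23, 871), -1)), Pow(-8, 3)), Pow(Add(Mul(2, 39, Add(-30, 39)), 777), -1)) = Mul(Add(Mul(-1457, Pow(894, -1)), -512), Pow(Add(Mul(2, 39, 9), 777), -1)) = Mul(Add(Mul(-1457, Rational(1, 894)), -512), Pow(Add(702, 777), -1)) = Mul(Add(Rational(-1457, 894), -512), Pow(1479, -1)) = Mul(Rational(-459185, 894), Rational(1, 1479)) = Rational(-459185, 1322226) ≈ -0.34728)
Mul(J, Mul(-6, 5)) = Mul(Rational(-459185, 1322226), Mul(-6, 5)) = Mul(Rational(-459185, 1322226), -30) = Rational(2295925, 220371)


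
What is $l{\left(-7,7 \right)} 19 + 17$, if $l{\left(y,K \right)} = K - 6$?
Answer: $36$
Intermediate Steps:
$l{\left(y,K \right)} = -6 + K$
$l{\left(-7,7 \right)} 19 + 17 = \left(-6 + 7\right) 19 + 17 = 1 \cdot 19 + 17 = 19 + 17 = 36$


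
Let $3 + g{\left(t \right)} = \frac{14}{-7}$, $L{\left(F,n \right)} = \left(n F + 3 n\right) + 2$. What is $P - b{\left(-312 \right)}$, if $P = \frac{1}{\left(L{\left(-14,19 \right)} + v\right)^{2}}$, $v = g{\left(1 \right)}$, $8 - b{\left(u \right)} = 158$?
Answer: $\frac{6741601}{44944} \approx 150.0$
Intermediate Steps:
$L{\left(F,n \right)} = 2 + 3 n + F n$ ($L{\left(F,n \right)} = \left(F n + 3 n\right) + 2 = \left(3 n + F n\right) + 2 = 2 + 3 n + F n$)
$b{\left(u \right)} = -150$ ($b{\left(u \right)} = 8 - 158 = -150$)
$g{\left(t \right)} = -5$ ($g{\left(t \right)} = -3 + \frac{14}{-7} = -3 + 14 \left(- \frac{1}{7}\right) = -3 - 2 = -5$)
$v = -5$
$P = \frac{1}{44944}$ ($P = \frac{1}{\left(\left(2 + 3 \cdot 19 - 266\right) - 5\right)^{2}} = \frac{1}{\left(\left(2 + 57 - 266\right) - 5\right)^{2}} = \frac{1}{\left(-207 - 5\right)^{2}} = \frac{1}{\left(-212\right)^{2}} = \frac{1}{44944} \approx 2.225 \cdot 10^{-5}$)
$P - b{\left(-312 \right)} = \frac{1}{44944} - -150 = \frac{1}{44944} + 150 = \frac{6741601}{44944}$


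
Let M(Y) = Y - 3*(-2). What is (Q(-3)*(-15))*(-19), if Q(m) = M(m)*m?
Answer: -2565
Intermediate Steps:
M(Y) = 6 + Y (M(Y) = Y + 6 = 6 + Y)
Q(m) = m*(6 + m) (Q(m) = (6 + m)*m = m*(6 + m))
(Q(-3)*(-15))*(-19) = (-3*(6 - 3)*(-15))*(-19) = (-3*3*(-15))*(-19) = -9*(-15)*(-19) = 135*(-19) = -2565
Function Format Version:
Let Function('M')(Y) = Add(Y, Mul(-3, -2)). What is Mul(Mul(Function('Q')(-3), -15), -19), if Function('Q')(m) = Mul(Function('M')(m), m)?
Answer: -2565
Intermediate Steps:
Function('M')(Y) = Add(6, Y) (Function('M')(Y) = Add(Y, 6) = Add(6, Y))
Function('Q')(m) = Mul(m, Add(6, m)) (Function('Q')(m) = Mul(Add(6, m), m) = Mul(m, Add(6, m)))
Mul(Mul(Function('Q')(-3), -15), -19) = Mul(Mul(Mul(-3, Add(6, -3)), -15), -19) = Mul(Mul(Mul(-3, 3), -15), -19) = Mul(Mul(-9, -15), -19) = Mul(135, -19) = -2565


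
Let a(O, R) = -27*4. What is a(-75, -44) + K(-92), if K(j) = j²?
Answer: 8356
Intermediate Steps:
a(O, R) = -108
a(-75, -44) + K(-92) = -108 + (-92)² = -108 + 8464 = 8356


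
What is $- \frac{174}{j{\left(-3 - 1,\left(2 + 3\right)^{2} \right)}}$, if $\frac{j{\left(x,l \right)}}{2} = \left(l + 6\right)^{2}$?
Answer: $- \frac{87}{961} \approx -0.090531$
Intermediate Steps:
$j{\left(x,l \right)} = 2 \left(6 + l\right)^{2}$ ($j{\left(x,l \right)} = 2 \left(l + 6\right)^{2} = 2 \left(6 + l\right)^{2}$)
$- \frac{174}{j{\left(-3 - 1,\left(2 + 3\right)^{2} \right)}} = - \frac{174}{2 \left(6 + \left(2 + 3\right)^{2}\right)^{2}} = - \frac{174}{2 \left(6 + 5^{2}\right)^{2}} = - \frac{174}{2 \left(6 + 25\right)^{2}} = - \frac{174}{2 \cdot 31^{2}} = - \frac{174}{2 \cdot 961} = - \frac{174}{1922} = \left(-174\right) \frac{1}{1922} = - \frac{87}{961}$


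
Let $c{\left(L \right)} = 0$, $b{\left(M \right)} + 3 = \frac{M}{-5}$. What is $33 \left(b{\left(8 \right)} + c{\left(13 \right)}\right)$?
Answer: $- \frac{759}{5} \approx -151.8$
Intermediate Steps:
$b{\left(M \right)} = -3 - \frac{M}{5}$ ($b{\left(M \right)} = -3 + \frac{M}{-5} = -3 + M \left(- \frac{1}{5}\right) = -3 - \frac{M}{5}$)
$33 \left(b{\left(8 \right)} + c{\left(13 \right)}\right) = 33 \left(\left(-3 - \frac{8}{5}\right) + 0\right) = 33 \left(- \frac{23}{5} + 0\right) = 33 \left(- \frac{23}{5}\right) = - \frac{759}{5}$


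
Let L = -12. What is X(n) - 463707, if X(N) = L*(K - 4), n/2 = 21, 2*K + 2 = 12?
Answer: -463719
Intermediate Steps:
K = 5 (K = -1 + (½)*12 = -1 + 6 = 5)
n = 42 (n = 2*21 = 42)
X(N) = -12 (X(N) = -12*(5 - 4) = -12*1 = -12)
X(n) - 463707 = -12 - 463707 = -463719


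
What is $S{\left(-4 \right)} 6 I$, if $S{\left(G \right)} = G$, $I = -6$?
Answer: $144$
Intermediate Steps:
$S{\left(-4 \right)} 6 I = \left(-4\right) 6 \left(-6\right) = \left(-24\right) \left(-6\right) = 144$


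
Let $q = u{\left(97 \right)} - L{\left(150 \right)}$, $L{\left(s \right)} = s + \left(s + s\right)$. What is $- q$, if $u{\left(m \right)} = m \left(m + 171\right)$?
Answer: $-25546$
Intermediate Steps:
$L{\left(s \right)} = 3 s$ ($L{\left(s \right)} = s + 2 s = 3 s$)
$u{\left(m \right)} = m \left(171 + m\right)$
$q = 25546$ ($q = 97 \left(171 + 97\right) - 3 \cdot 150 = 97 \cdot 268 - 450 = 25996 - 450 = 25546$)
$- q = \left(-1\right) 25546 = -25546$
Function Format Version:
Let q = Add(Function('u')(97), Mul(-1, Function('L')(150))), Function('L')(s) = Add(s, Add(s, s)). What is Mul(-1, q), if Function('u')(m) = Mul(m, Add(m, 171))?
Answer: -25546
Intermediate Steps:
Function('L')(s) = Mul(3, s) (Function('L')(s) = Add(s, Mul(2, s)) = Mul(3, s))
Function('u')(m) = Mul(m, Add(171, m))
q = 25546 (q = Add(Mul(97, Add(171, 97)), Mul(-1, Mul(3, 150))) = Add(Mul(97, 268), Mul(-1, 450)) = Add(25996, -450) = 25546)
Mul(-1, q) = Mul(-1, 25546) = -25546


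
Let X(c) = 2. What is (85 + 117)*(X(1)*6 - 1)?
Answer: 2222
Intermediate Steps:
(85 + 117)*(X(1)*6 - 1) = (85 + 117)*(2*6 - 1) = 202*(12 - 1) = 202*11 = 2222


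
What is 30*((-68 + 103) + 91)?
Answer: 3780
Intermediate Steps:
30*((-68 + 103) + 91) = 30*(35 + 91) = 30*126 = 3780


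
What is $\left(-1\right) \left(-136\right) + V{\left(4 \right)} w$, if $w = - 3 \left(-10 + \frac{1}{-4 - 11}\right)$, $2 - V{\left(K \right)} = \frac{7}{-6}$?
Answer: $\frac{6949}{30} \approx 231.63$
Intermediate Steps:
$V{\left(K \right)} = \frac{19}{6}$ ($V{\left(K \right)} = 2 - \frac{7}{-6} = 2 - 7 \left(- \frac{1}{6}\right) = 2 - - \frac{7}{6} = 2 + \frac{7}{6} = \frac{19}{6}$)
$w = \frac{151}{5}$ ($w = - 3 \left(-10 + \frac{1}{-15}\right) = - 3 \left(-10 - \frac{1}{15}\right) = \left(-3\right) \left(- \frac{151}{15}\right) = \frac{151}{5} \approx 30.2$)
$\left(-1\right) \left(-136\right) + V{\left(4 \right)} w = \left(-1\right) \left(-136\right) + \frac{19}{6} \cdot \frac{151}{5} = 136 + \frac{2869}{30} = \frac{6949}{30}$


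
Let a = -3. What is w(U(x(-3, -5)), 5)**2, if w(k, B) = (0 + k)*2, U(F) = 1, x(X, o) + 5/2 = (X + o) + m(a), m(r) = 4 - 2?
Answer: 4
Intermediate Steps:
m(r) = 2
x(X, o) = -1/2 + X + o (x(X, o) = -5/2 + ((X + o) + 2) = -5/2 + (2 + X + o) = -1/2 + X + o)
w(k, B) = 2*k (w(k, B) = k*2 = 2*k)
w(U(x(-3, -5)), 5)**2 = (2*1)**2 = 2**2 = 4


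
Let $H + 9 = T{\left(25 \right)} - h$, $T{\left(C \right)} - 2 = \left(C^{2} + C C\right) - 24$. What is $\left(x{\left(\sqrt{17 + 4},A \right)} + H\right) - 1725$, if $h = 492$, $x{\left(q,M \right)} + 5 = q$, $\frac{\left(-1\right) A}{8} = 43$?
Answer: $-1003 + \sqrt{21} \approx -998.42$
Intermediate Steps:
$A = -344$ ($A = \left(-8\right) 43 = -344$)
$x{\left(q,M \right)} = -5 + q$
$T{\left(C \right)} = -22 + 2 C^{2}$ ($T{\left(C \right)} = 2 - \left(24 - C^{2} - C C\right) = 2 + \left(\left(C^{2} + C^{2}\right) - 24\right) = 2 + \left(2 C^{2} - 24\right) = 2 + \left(-24 + 2 C^{2}\right) = -22 + 2 C^{2}$)
$H = 727$ ($H = -9 - \left(514 - 1250\right) = -9 + \left(\left(-22 + 2 \cdot 625\right) - 492\right) = -9 + \left(\left(-22 + 1250\right) - 492\right) = -9 + \left(1228 - 492\right) = -9 + 736 = 727$)
$\left(x{\left(\sqrt{17 + 4},A \right)} + H\right) - 1725 = \left(\left(-5 + \sqrt{17 + 4}\right) + 727\right) - 1725 = \left(\left(-5 + \sqrt{21}\right) + 727\right) - 1725 = \left(722 + \sqrt{21}\right) - 1725 = -1003 + \sqrt{21}$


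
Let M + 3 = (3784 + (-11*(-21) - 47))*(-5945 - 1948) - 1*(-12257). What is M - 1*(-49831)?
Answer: -31257339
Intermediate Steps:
M = -31307170 (M = -3 + ((3784 + (-11*(-21) - 47))*(-5945 - 1948) - 1*(-12257)) = -3 + ((3784 + (231 - 47))*(-7893) + 12257) = -3 + ((3784 + 184)*(-7893) + 12257) = -3 + (3968*(-7893) + 12257) = -3 + (-31319424 + 12257) = -3 - 31307167 = -31307170)
M - 1*(-49831) = -31307170 - 1*(-49831) = -31307170 + 49831 = -31257339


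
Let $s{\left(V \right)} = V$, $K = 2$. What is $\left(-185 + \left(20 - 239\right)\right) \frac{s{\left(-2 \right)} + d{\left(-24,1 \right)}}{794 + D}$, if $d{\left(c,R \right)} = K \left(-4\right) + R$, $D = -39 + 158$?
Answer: $\frac{3636}{913} \approx 3.9825$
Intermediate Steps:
$D = 119$
$d{\left(c,R \right)} = -8 + R$ ($d{\left(c,R \right)} = 2 \left(-4\right) + R = -8 + R$)
$\left(-185 + \left(20 - 239\right)\right) \frac{s{\left(-2 \right)} + d{\left(-24,1 \right)}}{794 + D} = \left(-185 + \left(20 - 239\right)\right) \frac{-2 + \left(-8 + 1\right)}{794 + 119} = \left(-185 - 219\right) \frac{-2 - 7}{913} = - 404 \left(\left(-9\right) \frac{1}{913}\right) = \left(-404\right) \left(- \frac{9}{913}\right) = \frac{3636}{913}$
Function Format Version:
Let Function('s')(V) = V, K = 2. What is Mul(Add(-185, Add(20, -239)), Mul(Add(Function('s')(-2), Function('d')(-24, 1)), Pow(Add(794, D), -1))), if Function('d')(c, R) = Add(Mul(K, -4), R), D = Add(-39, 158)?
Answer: Rational(3636, 913) ≈ 3.9825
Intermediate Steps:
D = 119
Function('d')(c, R) = Add(-8, R) (Function('d')(c, R) = Add(Mul(2, -4), R) = Add(-8, R))
Mul(Add(-185, Add(20, -239)), Mul(Add(Function('s')(-2), Function('d')(-24, 1)), Pow(Add(794, D), -1))) = Mul(Add(-185, Add(20, -239)), Mul(Add(-2, Add(-8, 1)), Pow(Add(794, 119), -1))) = Mul(Add(-185, -219), Mul(Add(-2, -7), Pow(913, -1))) = Mul(-404, Mul(-9, Rational(1, 913))) = Mul(-404, Rational(-9, 913)) = Rational(3636, 913)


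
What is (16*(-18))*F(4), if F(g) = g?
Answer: -1152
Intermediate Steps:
(16*(-18))*F(4) = (16*(-18))*4 = -288*4 = -1152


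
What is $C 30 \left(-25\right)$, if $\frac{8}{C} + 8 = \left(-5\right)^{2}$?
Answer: $- \frac{6000}{17} \approx -352.94$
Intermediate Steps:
$C = \frac{8}{17}$ ($C = \frac{8}{-8 + \left(-5\right)^{2}} = \frac{8}{-8 + 25} = \frac{8}{17} \approx 0.47059$)
$C 30 \left(-25\right) = \frac{8}{17} \cdot 30 \left(-25\right) = \frac{240}{17} \left(-25\right) = - \frac{6000}{17}$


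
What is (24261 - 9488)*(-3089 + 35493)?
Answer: 478704292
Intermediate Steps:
(24261 - 9488)*(-3089 + 35493) = 14773*32404 = 478704292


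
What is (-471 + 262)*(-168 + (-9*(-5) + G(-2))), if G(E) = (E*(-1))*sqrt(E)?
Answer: 25707 - 418*I*sqrt(2) ≈ 25707.0 - 591.14*I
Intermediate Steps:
G(E) = -E**(3/2) (G(E) = (-E)*sqrt(E) = -E**(3/2))
(-471 + 262)*(-168 + (-9*(-5) + G(-2))) = (-471 + 262)*(-168 + (-9*(-5) - (-2)**(3/2))) = -209*(-168 + (45 - (-2)*I*sqrt(2))) = -209*(-168 + (45 + 2*I*sqrt(2))) = -209*(-123 + 2*I*sqrt(2)) = 25707 - 418*I*sqrt(2)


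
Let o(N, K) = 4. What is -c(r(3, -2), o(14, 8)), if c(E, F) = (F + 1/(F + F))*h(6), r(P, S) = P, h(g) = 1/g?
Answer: -11/16 ≈ -0.68750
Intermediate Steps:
c(E, F) = F/6 + 1/(12*F) (c(E, F) = (F + 1/(F + F))/6 = (F + 1/(2*F))*(⅙) = F/6 + 1/(12*F))
-c(r(3, -2), o(14, 8)) = -((⅙)*4 + (1/12)/4) = -(⅔ + (1/12)*(¼)) = -(⅔ + 1/48) = -1*11/16 = -11/16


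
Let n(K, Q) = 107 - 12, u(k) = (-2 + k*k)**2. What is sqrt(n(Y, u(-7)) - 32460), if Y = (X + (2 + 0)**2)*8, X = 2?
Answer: I*sqrt(32365) ≈ 179.9*I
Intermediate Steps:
Y = 48 (Y = (2 + (2 + 0)**2)*8 = (2 + 2**2)*8 = (2 + 4)*8 = 6*8 = 48)
u(k) = (-2 + k**2)**2
n(K, Q) = 95
sqrt(n(Y, u(-7)) - 32460) = sqrt(95 - 32460) = sqrt(-32365) = I*sqrt(32365)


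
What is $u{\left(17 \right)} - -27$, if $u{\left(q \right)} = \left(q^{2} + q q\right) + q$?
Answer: $622$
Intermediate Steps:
$u{\left(q \right)} = q + 2 q^{2}$ ($u{\left(q \right)} = \left(q^{2} + q^{2}\right) + q = 2 q^{2} + q = q + 2 q^{2}$)
$u{\left(17 \right)} - -27 = 17 \left(1 + 2 \cdot 17\right) - -27 = 17 \left(1 + 34\right) + 27 = 17 \cdot 35 + 27 = 595 + 27 = 622$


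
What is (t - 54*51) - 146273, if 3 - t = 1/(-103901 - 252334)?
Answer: -53087564639/356235 ≈ -1.4902e+5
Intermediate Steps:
t = 1068706/356235 (t = 3 - 1/(-103901 - 252334) = 3 - 1/(-356235) = 3 - 1*(-1/356235) = 3 + 1/356235 = 1068706/356235 ≈ 3.0000)
(t - 54*51) - 146273 = (1068706/356235 - 54*51) - 146273 = (1068706/356235 - 2754) - 146273 = -980002484/356235 - 146273 = -53087564639/356235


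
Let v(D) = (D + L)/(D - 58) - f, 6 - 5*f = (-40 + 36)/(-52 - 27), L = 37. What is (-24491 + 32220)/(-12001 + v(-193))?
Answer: -153258341/237979099 ≈ -0.64400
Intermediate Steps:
f = 94/79 (f = 6/5 - (-40 + 36)/(5*(-52 - 27)) = 6/5 - (-4)/(5*(-79)) = 6/5 - (-4)*(-1)/(5*79) = 6/5 - ⅕*4/79 = 6/5 - 4/395 = 94/79 ≈ 1.1899)
v(D) = -94/79 + (37 + D)/(-58 + D) (v(D) = (D + 37)/(D - 58) - 1*94/79 = (37 + D)/(-58 + D) - 94/79 = -94/79 + (37 + D)/(-58 + D))
(-24491 + 32220)/(-12001 + v(-193)) = (-24491 + 32220)/(-12001 + 5*(1675 - 3*(-193))/(79*(-58 - 193))) = 7729/(-12001 + (5/79)*(1675 + 579)/(-251)) = 7729/(-12001 + (5/79)*(-1/251)*2254) = 7729/(-12001 - 11270/19829) = 7729/(-237979099/19829) = 7729*(-19829/237979099) = -153258341/237979099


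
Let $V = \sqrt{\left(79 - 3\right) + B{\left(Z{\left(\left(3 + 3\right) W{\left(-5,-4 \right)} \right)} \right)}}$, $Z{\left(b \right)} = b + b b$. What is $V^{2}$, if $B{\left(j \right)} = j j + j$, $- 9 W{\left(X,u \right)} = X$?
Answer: $\frac{24226}{81} \approx 299.09$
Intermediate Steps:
$W{\left(X,u \right)} = - \frac{X}{9}$
$Z{\left(b \right)} = b + b^{2}$
$B{\left(j \right)} = j + j^{2}$ ($B{\left(j \right)} = j^{2} + j = j + j^{2}$)
$V = \frac{\sqrt{24226}}{9}$ ($V = \sqrt{\left(79 - 3\right) + \left(3 + 3\right) \left(\left(- \frac{1}{9}\right) \left(-5\right)\right) \left(1 + \left(3 + 3\right) \left(\left(- \frac{1}{9}\right) \left(-5\right)\right)\right) \left(1 + \left(3 + 3\right) \left(\left(- \frac{1}{9}\right) \left(-5\right)\right) \left(1 + \left(3 + 3\right) \left(\left(- \frac{1}{9}\right) \left(-5\right)\right)\right)\right)} = \sqrt{\left(79 - 3\right) + 6 \cdot \frac{5}{9} \left(1 + 6 \cdot \frac{5}{9}\right) \left(1 + 6 \cdot \frac{5}{9} \left(1 + 6 \cdot \frac{5}{9}\right)\right)} = \sqrt{76 + \frac{10 \left(1 + \frac{10}{3}\right)}{3} \left(1 + \frac{10 \left(1 + \frac{10}{3}\right)}{3}\right)} = \sqrt{76 + \frac{10}{3} \cdot \frac{13}{3} \left(1 + \frac{10}{3} \cdot \frac{13}{3}\right)} = \sqrt{76 + \frac{130 \left(1 + \frac{130}{9}\right)}{9}} = \sqrt{76 + \frac{130}{9} \cdot \frac{139}{9}} = \sqrt{76 + \frac{18070}{81}} = \sqrt{\frac{24226}{81}} = \frac{\sqrt{24226}}{9} \approx 17.294$)
$V^{2} = \left(\frac{\sqrt{24226}}{9}\right)^{2} = \frac{24226}{81}$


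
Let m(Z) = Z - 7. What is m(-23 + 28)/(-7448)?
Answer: 1/3724 ≈ 0.00026853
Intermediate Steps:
m(Z) = -7 + Z
m(-23 + 28)/(-7448) = (-7 + (-23 + 28))/(-7448) = (-7 + 5)*(-1/7448) = -2*(-1/7448) = 1/3724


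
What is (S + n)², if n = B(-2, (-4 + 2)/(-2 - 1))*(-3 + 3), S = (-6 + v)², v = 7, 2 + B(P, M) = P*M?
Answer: 1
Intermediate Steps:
B(P, M) = -2 + M*P (B(P, M) = -2 + P*M = -2 + M*P)
S = 1 (S = (-6 + 7)² = 1² = 1)
n = 0 (n = (-2 + ((-4 + 2)/(-2 - 1))*(-2))*(-3 + 3) = (-2 - 2/(-3)*(-2))*0 = (-2 - 2*(-⅓)*(-2))*0 = (-2 + (⅔)*(-2))*0 = (-2 - 4/3)*0 = -10/3*0 = 0)
(S + n)² = (1 + 0)² = 1² = 1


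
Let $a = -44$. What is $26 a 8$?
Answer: $-9152$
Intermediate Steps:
$26 a 8 = 26 \left(-44\right) 8 = \left(-1144\right) 8 = -9152$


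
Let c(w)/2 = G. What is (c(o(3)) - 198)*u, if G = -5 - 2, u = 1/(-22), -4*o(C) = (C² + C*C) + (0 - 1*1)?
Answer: 106/11 ≈ 9.6364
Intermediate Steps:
o(C) = ¼ - C²/2 (o(C) = -((C² + C*C) + (0 - 1*1))/4 = -((C² + C²) + (0 - 1))/4 = -(2*C² - 1)/4 = -(-1 + 2*C²)/4 = ¼ - C²/2)
u = -1/22 ≈ -0.045455
G = -7
c(w) = -14 (c(w) = 2*(-7) = -14)
(c(o(3)) - 198)*u = (-14 - 198)*(-1/22) = -212*(-1/22) = 106/11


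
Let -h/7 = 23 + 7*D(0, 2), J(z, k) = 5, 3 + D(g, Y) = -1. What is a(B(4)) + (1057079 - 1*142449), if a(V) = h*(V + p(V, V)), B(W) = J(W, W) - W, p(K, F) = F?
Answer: 914700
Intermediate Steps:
D(g, Y) = -4 (D(g, Y) = -3 - 1 = -4)
h = 35 (h = -7*(23 + 7*(-4)) = -7*(23 - 28) = -7*(-5) = 35)
B(W) = 5 - W
a(V) = 70*V (a(V) = 35*(V + V) = 35*(2*V) = 70*V)
a(B(4)) + (1057079 - 1*142449) = 70*(5 - 1*4) + (1057079 - 1*142449) = 70*(5 - 4) + (1057079 - 142449) = 70*1 + 914630 = 70 + 914630 = 914700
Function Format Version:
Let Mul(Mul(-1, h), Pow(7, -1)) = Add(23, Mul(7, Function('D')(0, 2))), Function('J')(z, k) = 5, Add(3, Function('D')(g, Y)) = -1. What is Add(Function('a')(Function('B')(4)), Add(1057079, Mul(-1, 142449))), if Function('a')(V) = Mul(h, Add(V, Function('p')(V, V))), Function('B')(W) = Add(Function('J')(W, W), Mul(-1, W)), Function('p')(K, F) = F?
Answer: 914700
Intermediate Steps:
Function('D')(g, Y) = -4 (Function('D')(g, Y) = Add(-3, -1) = -4)
h = 35 (h = Mul(-7, Add(23, Mul(7, -4))) = Mul(-7, Add(23, -28)) = Mul(-7, -5) = 35)
Function('B')(W) = Add(5, Mul(-1, W))
Function('a')(V) = Mul(70, V) (Function('a')(V) = Mul(35, Add(V, V)) = Mul(35, Mul(2, V)) = Mul(70, V))
Add(Function('a')(Function('B')(4)), Add(1057079, Mul(-1, 142449))) = Add(Mul(70, Add(5, Mul(-1, 4))), Add(1057079, Mul(-1, 142449))) = Add(Mul(70, Add(5, -4)), Add(1057079, -142449)) = Add(Mul(70, 1), 914630) = Add(70, 914630) = 914700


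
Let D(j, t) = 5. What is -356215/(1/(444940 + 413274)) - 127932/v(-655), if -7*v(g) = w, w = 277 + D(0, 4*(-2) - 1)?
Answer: -14368308751216/47 ≈ -3.0571e+11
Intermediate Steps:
w = 282 (w = 277 + 5 = 282)
v(g) = -282/7 (v(g) = -⅐*282 = -282/7)
-356215/(1/(444940 + 413274)) - 127932/v(-655) = -356215/(1/(444940 + 413274)) - 127932/(-282/7) = -356215/(1/858214) - 127932*(-7/282) = -356215/1/858214 + 149254/47 = -356215*858214 + 149254/47 = -305708700010 + 149254/47 = -14368308751216/47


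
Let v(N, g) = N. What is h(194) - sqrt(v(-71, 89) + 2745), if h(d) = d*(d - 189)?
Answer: 970 - sqrt(2674) ≈ 918.29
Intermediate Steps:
h(d) = d*(-189 + d)
h(194) - sqrt(v(-71, 89) + 2745) = 194*(-189 + 194) - sqrt(-71 + 2745) = 194*5 - sqrt(2674) = 970 - sqrt(2674)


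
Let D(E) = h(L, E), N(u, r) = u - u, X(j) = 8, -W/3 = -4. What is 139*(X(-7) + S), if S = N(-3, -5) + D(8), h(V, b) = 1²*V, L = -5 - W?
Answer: -1251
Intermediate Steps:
W = 12 (W = -3*(-4) = 12)
L = -17 (L = -5 - 1*12 = -5 - 12 = -17)
h(V, b) = V (h(V, b) = 1*V = V)
N(u, r) = 0
D(E) = -17
S = -17 (S = 0 - 17 = -17)
139*(X(-7) + S) = 139*(8 - 17) = 139*(-9) = -1251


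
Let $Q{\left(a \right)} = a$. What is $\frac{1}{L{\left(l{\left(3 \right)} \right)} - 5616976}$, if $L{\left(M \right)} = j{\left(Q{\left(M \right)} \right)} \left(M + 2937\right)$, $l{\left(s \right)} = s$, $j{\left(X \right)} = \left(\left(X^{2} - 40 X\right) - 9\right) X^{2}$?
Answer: $- \frac{1}{8792176} \approx -1.1374 \cdot 10^{-7}$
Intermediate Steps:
$j{\left(X \right)} = X^{2} \left(-9 + X^{2} - 40 X\right)$ ($j{\left(X \right)} = \left(-9 + X^{2} - 40 X\right) X^{2} = X^{2} \left(-9 + X^{2} - 40 X\right)$)
$L{\left(M \right)} = M^{2} \left(2937 + M\right) \left(-9 + M^{2} - 40 M\right)$ ($L{\left(M \right)} = M^{2} \left(-9 + M^{2} - 40 M\right) \left(M + 2937\right) = M^{2} \left(-9 + M^{2} - 40 M\right) \left(2937 + M\right) = M^{2} \left(2937 + M\right) \left(-9 + M^{2} - 40 M\right)$)
$\frac{1}{L{\left(l{\left(3 \right)} \right)} - 5616976} = \frac{1}{- 3^{2} \left(2937 + 3\right) \left(9 - 3^{2} + 40 \cdot 3\right) - 5616976} = \frac{1}{\left(-1\right) 9 \cdot 2940 \left(9 - 9 + 120\right) - 5616976} = \frac{1}{\left(-1\right) 9 \cdot 2940 \cdot 120 - 5616976} = \frac{1}{-3175200 - 5616976} = \frac{1}{-8792176} = - \frac{1}{8792176}$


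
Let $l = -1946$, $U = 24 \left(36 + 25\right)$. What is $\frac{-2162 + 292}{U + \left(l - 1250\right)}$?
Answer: $\frac{935}{866} \approx 1.0797$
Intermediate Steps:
$U = 1464$ ($U = 24 \cdot 61 = 1464$)
$\frac{-2162 + 292}{U + \left(l - 1250\right)} = \frac{-2162 + 292}{1464 - 3196} = - \frac{1870}{1464 - 3196} = - \frac{1870}{-1732} = \left(-1870\right) \left(- \frac{1}{1732}\right) = \frac{935}{866}$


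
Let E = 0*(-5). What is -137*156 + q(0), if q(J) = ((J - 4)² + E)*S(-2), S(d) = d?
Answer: -21404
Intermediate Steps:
E = 0
q(J) = -2*(-4 + J)² (q(J) = ((J - 4)² + 0)*(-2) = ((-4 + J)² + 0)*(-2) = (-4 + J)²*(-2) = -2*(-4 + J)²)
-137*156 + q(0) = -137*156 - 2*(-4 + 0)² = -21372 - 2*(-4)² = -21372 - 2*16 = -21372 - 32 = -21404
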